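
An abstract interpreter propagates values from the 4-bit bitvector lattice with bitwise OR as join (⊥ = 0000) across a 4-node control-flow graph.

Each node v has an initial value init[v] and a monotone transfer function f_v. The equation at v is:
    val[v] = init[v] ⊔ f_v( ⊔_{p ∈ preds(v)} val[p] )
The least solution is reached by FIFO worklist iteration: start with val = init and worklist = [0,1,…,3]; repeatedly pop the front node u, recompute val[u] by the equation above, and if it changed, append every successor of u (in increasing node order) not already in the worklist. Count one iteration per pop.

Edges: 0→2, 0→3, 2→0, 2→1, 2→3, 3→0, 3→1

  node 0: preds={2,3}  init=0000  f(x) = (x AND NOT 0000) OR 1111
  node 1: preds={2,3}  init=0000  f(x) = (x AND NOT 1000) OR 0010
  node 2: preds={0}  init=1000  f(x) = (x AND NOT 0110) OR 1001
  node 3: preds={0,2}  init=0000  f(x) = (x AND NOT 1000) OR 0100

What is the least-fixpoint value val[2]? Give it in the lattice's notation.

Trace (6 dequeues):
  [1] u=0 | in 1000 | out 1111 | prev 0000 | push {}
  [2] u=1 | in 1000 | out 0010 | prev 0000 | push {}
  [3] u=2 | in 1111 | out 1001 | prev 1000 | push {0,1}
  [4] u=3 | in 1111 | out 0111 | prev 0000 | push {}
  [5] u=0 | in 1111 | out 1111 | ==
  [6] u=1 | in 1111 | out 0111 | prev 0010 | push {}

Converged values:
  [0] 1111
  [1] 0111
  [2] 1001
  [3] 0111

1001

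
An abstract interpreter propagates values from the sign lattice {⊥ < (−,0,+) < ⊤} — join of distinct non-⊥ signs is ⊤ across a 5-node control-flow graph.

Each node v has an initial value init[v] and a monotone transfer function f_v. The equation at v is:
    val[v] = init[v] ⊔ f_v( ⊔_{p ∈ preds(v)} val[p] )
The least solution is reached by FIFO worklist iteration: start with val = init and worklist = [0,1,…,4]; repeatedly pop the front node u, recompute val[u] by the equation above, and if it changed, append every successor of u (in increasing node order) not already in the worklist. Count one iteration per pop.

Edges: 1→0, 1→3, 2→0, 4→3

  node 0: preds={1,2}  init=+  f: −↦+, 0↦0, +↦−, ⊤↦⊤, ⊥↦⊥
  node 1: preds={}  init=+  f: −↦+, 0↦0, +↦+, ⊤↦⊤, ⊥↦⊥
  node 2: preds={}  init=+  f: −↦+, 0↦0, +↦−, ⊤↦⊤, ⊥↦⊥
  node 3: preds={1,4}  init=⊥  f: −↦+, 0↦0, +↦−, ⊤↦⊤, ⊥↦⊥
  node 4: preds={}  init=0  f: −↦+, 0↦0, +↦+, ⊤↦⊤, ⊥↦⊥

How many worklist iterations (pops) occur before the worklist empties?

5

Trace (5 dequeues):
  [1] u=0 | in + | out ⊤ | prev + | push {}
  [2] u=1 | in ⊥ | out + | ==
  [3] u=2 | in ⊥ | out + | ==
  [4] u=3 | in ⊤ | out ⊤ | prev ⊥ | push {}
  [5] u=4 | in ⊥ | out 0 | ==

Converged values:
  [0] ⊤
  [1] +
  [2] +
  [3] ⊤
  [4] 0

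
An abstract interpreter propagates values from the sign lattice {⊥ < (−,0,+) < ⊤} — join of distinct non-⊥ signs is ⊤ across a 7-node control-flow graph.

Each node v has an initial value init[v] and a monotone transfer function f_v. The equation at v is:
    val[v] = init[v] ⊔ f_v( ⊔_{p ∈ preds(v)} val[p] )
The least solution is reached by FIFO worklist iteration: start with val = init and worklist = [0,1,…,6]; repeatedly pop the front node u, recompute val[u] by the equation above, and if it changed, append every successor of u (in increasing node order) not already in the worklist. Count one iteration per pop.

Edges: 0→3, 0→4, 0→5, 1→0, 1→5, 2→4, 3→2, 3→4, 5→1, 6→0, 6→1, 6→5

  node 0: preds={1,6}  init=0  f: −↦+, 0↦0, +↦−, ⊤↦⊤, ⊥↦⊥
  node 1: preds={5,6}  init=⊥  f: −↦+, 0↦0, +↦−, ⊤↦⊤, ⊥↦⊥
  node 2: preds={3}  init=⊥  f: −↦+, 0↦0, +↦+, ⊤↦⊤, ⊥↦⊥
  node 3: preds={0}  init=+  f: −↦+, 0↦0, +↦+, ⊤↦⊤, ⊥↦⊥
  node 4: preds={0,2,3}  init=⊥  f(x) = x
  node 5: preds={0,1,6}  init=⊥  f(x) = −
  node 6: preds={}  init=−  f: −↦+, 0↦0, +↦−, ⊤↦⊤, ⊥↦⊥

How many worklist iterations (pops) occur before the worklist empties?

11

Iteration log — 11 steps:
  step 1. node 0  ⊔preds=−  new=⊤  old=0  +wl: 
  step 2. node 1  ⊔preds=−  new=+  old=⊥  +wl: 0
  step 3. node 2  ⊔preds=+  new=+  old=⊥  +wl: 
  step 4. node 3  ⊔preds=⊤  new=⊤  old=+  +wl: 2
  step 5. node 4  ⊔preds=⊤  new=⊤  old=⊥  +wl: 
  step 6. node 5  ⊔preds=⊤  new=−  old=⊥  +wl: 1
  step 7. node 6  ⊔preds=⊥  new=−  stable
  step 8. node 0  ⊔preds=⊤  new=⊤  stable
  step 9. node 2  ⊔preds=⊤  new=⊤  old=+  +wl: 4
  step 10. node 1  ⊔preds=−  new=+  stable
  step 11. node 4  ⊔preds=⊤  new=⊤  stable

Least fixpoint reached:
  node 0: ⊤
  node 1: +
  node 2: ⊤
  node 3: ⊤
  node 4: ⊤
  node 5: −
  node 6: −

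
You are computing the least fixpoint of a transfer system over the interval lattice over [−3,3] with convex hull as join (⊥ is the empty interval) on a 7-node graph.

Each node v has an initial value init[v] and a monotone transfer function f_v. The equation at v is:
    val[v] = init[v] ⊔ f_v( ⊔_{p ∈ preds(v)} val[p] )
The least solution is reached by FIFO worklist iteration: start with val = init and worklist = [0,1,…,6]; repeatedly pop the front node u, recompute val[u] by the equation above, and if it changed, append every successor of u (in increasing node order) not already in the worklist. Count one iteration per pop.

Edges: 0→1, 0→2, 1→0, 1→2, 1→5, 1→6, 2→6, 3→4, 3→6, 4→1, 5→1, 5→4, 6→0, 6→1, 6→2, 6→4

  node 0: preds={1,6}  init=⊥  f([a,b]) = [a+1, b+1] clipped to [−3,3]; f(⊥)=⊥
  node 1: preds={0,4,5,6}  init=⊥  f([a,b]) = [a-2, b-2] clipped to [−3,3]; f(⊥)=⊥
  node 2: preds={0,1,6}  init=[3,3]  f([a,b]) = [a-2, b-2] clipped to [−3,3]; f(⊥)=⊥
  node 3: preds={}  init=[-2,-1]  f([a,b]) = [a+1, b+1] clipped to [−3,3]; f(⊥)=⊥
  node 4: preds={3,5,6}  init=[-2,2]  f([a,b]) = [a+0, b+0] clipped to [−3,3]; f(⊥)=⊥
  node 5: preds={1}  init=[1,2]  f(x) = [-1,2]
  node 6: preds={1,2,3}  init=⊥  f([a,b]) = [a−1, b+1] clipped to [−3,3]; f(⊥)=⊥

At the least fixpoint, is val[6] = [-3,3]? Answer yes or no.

Trace (15 dequeues):
  [1] u=0 | in ⊥ | out ⊥ | ==
  [2] u=1 | in [-2,2] | out [-3,0] | prev ⊥ | push {0}
  [3] u=2 | in [-3,0] | out [-3,3] | prev [3,3] | push {}
  [4] u=3 | in ⊥ | out [-2,-1] | ==
  [5] u=4 | in [-2,2] | out [-2,2] | ==
  [6] u=5 | in [-3,0] | out [-1,2] | prev [1,2] | push {1,4}
  [7] u=6 | in [-3,3] | out [-3,3] | prev ⊥ | push {2}
  [8] u=0 | in [-3,3] | out [-2,3] | prev ⊥ | push {}
  [9] u=1 | in [-3,3] | out [-3,1] | prev [-3,0] | push {0,5,6}
  [10] u=4 | in [-3,3] | out [-3,3] | prev [-2,2] | push {1}
  [11] u=2 | in [-3,3] | out [-3,3] | ==
  [12] u=0 | in [-3,3] | out [-2,3] | ==
  [13] u=5 | in [-3,1] | out [-1,2] | ==
  [14] u=6 | in [-3,3] | out [-3,3] | ==
  [15] u=1 | in [-3,3] | out [-3,1] | ==

Converged values:
  [0] [-2,3]
  [1] [-3,1]
  [2] [-3,3]
  [3] [-2,-1]
  [4] [-3,3]
  [5] [-1,2]
  [6] [-3,3]

yes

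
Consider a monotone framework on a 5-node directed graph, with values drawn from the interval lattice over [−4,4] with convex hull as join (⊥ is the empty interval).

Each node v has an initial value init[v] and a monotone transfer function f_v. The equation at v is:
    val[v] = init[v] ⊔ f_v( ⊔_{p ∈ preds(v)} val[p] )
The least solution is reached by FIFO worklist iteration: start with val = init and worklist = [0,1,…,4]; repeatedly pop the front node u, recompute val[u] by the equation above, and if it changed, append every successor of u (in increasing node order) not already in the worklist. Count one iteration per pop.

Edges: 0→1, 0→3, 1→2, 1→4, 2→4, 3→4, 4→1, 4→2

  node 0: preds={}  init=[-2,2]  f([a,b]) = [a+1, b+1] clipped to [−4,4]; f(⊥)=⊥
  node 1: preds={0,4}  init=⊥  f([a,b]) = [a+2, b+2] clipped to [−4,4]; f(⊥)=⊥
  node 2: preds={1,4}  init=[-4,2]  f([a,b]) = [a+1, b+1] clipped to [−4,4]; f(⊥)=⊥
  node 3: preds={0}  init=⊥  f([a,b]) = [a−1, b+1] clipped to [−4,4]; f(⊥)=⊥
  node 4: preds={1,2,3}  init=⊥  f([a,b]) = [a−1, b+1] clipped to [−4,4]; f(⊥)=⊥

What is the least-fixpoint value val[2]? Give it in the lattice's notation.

[-4,4]

Trace (8 dequeues):
  [1] u=0 | in ⊥ | out [-2,2] | ==
  [2] u=1 | in [-2,2] | out [0,4] | prev ⊥ | push {}
  [3] u=2 | in [0,4] | out [-4,4] | prev [-4,2] | push {}
  [4] u=3 | in [-2,2] | out [-3,3] | prev ⊥ | push {}
  [5] u=4 | in [-4,4] | out [-4,4] | prev ⊥ | push {1,2}
  [6] u=1 | in [-4,4] | out [-2,4] | prev [0,4] | push {4}
  [7] u=2 | in [-4,4] | out [-4,4] | ==
  [8] u=4 | in [-4,4] | out [-4,4] | ==

Converged values:
  [0] [-2,2]
  [1] [-2,4]
  [2] [-4,4]
  [3] [-3,3]
  [4] [-4,4]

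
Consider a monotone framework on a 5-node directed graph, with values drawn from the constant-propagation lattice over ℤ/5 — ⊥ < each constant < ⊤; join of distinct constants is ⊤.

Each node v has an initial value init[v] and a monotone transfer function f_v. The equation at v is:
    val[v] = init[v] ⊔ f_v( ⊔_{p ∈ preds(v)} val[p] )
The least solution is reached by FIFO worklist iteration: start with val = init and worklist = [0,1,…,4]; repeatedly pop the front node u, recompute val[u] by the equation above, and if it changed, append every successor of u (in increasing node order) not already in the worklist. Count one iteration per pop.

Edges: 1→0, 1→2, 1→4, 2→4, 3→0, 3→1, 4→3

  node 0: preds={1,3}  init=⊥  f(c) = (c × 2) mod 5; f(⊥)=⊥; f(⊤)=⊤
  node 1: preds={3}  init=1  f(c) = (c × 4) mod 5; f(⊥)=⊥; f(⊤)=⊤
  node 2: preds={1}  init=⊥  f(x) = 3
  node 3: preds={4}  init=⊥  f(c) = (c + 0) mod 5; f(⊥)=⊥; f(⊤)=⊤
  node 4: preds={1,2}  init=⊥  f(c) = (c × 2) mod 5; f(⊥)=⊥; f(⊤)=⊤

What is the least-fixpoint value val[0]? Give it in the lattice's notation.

⊤

Iteration log — 11 steps:
  step 1. node 0  ⊔preds=1  new=2  old=⊥  +wl: 
  step 2. node 1  ⊔preds=⊥  new=1  stable
  step 3. node 2  ⊔preds=1  new=3  old=⊥  +wl: 
  step 4. node 3  ⊔preds=⊥  new=⊥  stable
  step 5. node 4  ⊔preds=⊤  new=⊤  old=⊥  +wl: 3
  step 6. node 3  ⊔preds=⊤  new=⊤  old=⊥  +wl: 0,1
  step 7. node 0  ⊔preds=⊤  new=⊤  old=2  +wl: 
  step 8. node 1  ⊔preds=⊤  new=⊤  old=1  +wl: 0,2,4
  step 9. node 0  ⊔preds=⊤  new=⊤  stable
  step 10. node 2  ⊔preds=⊤  new=3  stable
  step 11. node 4  ⊔preds=⊤  new=⊤  stable

Least fixpoint reached:
  node 0: ⊤
  node 1: ⊤
  node 2: 3
  node 3: ⊤
  node 4: ⊤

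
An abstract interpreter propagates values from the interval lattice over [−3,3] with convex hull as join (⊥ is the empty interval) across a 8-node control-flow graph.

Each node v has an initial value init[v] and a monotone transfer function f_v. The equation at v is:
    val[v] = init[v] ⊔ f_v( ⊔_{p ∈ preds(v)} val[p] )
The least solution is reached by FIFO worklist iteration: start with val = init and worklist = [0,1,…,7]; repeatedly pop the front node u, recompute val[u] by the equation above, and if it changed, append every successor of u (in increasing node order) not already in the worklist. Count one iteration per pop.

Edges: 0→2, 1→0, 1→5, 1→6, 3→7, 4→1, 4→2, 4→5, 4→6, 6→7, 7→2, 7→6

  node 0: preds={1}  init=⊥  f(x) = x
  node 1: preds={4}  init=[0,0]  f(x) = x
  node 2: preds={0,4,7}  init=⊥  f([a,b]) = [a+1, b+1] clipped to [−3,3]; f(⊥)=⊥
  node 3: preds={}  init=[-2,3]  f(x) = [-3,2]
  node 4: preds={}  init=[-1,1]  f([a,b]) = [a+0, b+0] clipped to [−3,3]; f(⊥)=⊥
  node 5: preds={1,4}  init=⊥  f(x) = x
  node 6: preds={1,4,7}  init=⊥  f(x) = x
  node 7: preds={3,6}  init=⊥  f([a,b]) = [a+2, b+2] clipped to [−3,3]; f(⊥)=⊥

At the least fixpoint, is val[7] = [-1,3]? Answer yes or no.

Trace (12 dequeues):
  [1] u=0 | in [0,0] | out [0,0] | prev ⊥ | push {}
  [2] u=1 | in [-1,1] | out [-1,1] | prev [0,0] | push {0}
  [3] u=2 | in [-1,1] | out [0,2] | prev ⊥ | push {}
  [4] u=3 | in ⊥ | out [-3,3] | prev [-2,3] | push {}
  [5] u=4 | in ⊥ | out [-1,1] | ==
  [6] u=5 | in [-1,1] | out [-1,1] | prev ⊥ | push {}
  [7] u=6 | in [-1,1] | out [-1,1] | prev ⊥ | push {}
  [8] u=7 | in [-3,3] | out [-1,3] | prev ⊥ | push {2,6}
  [9] u=0 | in [-1,1] | out [-1,1] | prev [0,0] | push {}
  [10] u=2 | in [-1,3] | out [0,3] | prev [0,2] | push {}
  [11] u=6 | in [-1,3] | out [-1,3] | prev [-1,1] | push {7}
  [12] u=7 | in [-3,3] | out [-1,3] | ==

Converged values:
  [0] [-1,1]
  [1] [-1,1]
  [2] [0,3]
  [3] [-3,3]
  [4] [-1,1]
  [5] [-1,1]
  [6] [-1,3]
  [7] [-1,3]

yes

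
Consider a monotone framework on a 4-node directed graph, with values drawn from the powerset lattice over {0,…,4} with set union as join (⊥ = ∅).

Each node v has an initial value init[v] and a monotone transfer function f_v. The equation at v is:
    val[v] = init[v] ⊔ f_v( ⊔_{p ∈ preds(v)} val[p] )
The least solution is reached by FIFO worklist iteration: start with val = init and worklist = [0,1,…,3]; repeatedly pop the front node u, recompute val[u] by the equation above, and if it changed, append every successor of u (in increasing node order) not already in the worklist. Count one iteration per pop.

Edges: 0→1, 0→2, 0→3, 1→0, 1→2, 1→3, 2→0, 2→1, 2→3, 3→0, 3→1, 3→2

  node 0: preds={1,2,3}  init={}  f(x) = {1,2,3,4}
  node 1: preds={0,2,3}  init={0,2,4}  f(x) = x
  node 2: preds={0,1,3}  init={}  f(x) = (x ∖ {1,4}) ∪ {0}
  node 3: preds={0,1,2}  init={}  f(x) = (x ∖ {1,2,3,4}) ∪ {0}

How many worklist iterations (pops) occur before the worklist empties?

Iteration log — 7 steps:
  step 1. node 0  ⊔preds={0,2,4}  new={1,2,3,4}  old={}  +wl: 
  step 2. node 1  ⊔preds={1,2,3,4}  new={0,1,2,3,4}  old={0,2,4}  +wl: 0
  step 3. node 2  ⊔preds={0,1,2,3,4}  new={0,2,3}  old={}  +wl: 1
  step 4. node 3  ⊔preds={0,1,2,3,4}  new={0}  old={}  +wl: 2
  step 5. node 0  ⊔preds={0,1,2,3,4}  new={1,2,3,4}  stable
  step 6. node 1  ⊔preds={0,1,2,3,4}  new={0,1,2,3,4}  stable
  step 7. node 2  ⊔preds={0,1,2,3,4}  new={0,2,3}  stable

Least fixpoint reached:
  node 0: {1,2,3,4}
  node 1: {0,1,2,3,4}
  node 2: {0,2,3}
  node 3: {0}

7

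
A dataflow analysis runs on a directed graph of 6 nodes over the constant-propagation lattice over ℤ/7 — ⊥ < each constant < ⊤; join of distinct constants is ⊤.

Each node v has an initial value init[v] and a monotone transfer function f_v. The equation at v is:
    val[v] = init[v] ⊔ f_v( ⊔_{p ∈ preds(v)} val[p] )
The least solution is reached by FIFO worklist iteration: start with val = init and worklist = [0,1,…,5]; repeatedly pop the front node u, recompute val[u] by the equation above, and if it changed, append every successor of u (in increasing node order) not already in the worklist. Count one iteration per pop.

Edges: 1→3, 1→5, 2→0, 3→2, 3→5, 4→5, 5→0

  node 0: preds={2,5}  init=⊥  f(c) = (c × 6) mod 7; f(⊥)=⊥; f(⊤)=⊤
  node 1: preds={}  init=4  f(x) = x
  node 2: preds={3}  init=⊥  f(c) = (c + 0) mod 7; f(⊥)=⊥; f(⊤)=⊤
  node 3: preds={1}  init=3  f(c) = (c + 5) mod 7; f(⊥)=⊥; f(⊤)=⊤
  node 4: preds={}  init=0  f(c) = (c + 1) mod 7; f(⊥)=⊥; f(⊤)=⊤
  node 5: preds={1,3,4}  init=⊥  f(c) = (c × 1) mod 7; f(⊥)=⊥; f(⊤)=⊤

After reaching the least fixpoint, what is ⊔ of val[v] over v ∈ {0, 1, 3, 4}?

⊤

Iteration log — 9 steps:
  step 1. node 0  ⊔preds=⊥  new=⊥  stable
  step 2. node 1  ⊔preds=⊥  new=4  stable
  step 3. node 2  ⊔preds=3  new=3  old=⊥  +wl: 0
  step 4. node 3  ⊔preds=4  new=⊤  old=3  +wl: 2
  step 5. node 4  ⊔preds=⊥  new=0  stable
  step 6. node 5  ⊔preds=⊤  new=⊤  old=⊥  +wl: 
  step 7. node 0  ⊔preds=⊤  new=⊤  old=⊥  +wl: 
  step 8. node 2  ⊔preds=⊤  new=⊤  old=3  +wl: 0
  step 9. node 0  ⊔preds=⊤  new=⊤  stable

Least fixpoint reached:
  node 0: ⊤
  node 1: 4
  node 2: ⊤
  node 3: ⊤
  node 4: 0
  node 5: ⊤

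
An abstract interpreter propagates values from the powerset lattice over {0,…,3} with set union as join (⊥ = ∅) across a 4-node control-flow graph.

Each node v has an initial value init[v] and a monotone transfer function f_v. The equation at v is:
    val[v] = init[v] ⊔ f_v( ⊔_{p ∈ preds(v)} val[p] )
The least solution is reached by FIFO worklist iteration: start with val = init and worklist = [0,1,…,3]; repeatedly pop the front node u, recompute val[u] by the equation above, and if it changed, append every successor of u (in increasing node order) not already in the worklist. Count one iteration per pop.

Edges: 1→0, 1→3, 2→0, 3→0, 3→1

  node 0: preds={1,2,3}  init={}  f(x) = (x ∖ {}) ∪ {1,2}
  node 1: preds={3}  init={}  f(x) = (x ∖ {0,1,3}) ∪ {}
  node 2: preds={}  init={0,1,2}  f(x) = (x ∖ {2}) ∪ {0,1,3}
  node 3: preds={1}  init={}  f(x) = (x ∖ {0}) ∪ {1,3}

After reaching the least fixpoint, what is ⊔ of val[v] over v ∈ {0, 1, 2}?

{0,1,2,3}

Iteration log — 6 steps:
  step 1. node 0  ⊔preds={0,1,2}  new={0,1,2}  old={}  +wl: 
  step 2. node 1  ⊔preds={}  new={}  stable
  step 3. node 2  ⊔preds={}  new={0,1,2,3}  old={0,1,2}  +wl: 0
  step 4. node 3  ⊔preds={}  new={1,3}  old={}  +wl: 1
  step 5. node 0  ⊔preds={0,1,2,3}  new={0,1,2,3}  old={0,1,2}  +wl: 
  step 6. node 1  ⊔preds={1,3}  new={}  stable

Least fixpoint reached:
  node 0: {0,1,2,3}
  node 1: {}
  node 2: {0,1,2,3}
  node 3: {1,3}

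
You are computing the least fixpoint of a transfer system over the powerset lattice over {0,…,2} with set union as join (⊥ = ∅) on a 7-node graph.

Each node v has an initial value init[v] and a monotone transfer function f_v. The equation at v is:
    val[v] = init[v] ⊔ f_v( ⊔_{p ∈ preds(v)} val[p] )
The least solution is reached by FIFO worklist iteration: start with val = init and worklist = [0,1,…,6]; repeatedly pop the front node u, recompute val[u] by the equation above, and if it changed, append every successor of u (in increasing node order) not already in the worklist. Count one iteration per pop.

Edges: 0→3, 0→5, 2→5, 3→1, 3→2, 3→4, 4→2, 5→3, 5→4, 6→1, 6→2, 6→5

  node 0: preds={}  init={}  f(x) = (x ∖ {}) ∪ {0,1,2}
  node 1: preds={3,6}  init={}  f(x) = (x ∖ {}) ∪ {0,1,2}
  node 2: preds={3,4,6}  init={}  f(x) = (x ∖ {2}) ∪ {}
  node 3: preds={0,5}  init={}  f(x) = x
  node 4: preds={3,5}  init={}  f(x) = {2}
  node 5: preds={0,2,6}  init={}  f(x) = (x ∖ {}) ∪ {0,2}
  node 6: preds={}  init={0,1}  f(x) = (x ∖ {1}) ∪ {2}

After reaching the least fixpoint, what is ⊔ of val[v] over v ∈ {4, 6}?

{0,1,2}

Trace (12 dequeues):
  [1] u=0 | in {} | out {0,1,2} | prev {} | push {}
  [2] u=1 | in {0,1} | out {0,1,2} | prev {} | push {}
  [3] u=2 | in {0,1} | out {0,1} | prev {} | push {}
  [4] u=3 | in {0,1,2} | out {0,1,2} | prev {} | push {1,2}
  [5] u=4 | in {0,1,2} | out {2} | prev {} | push {}
  [6] u=5 | in {0,1,2} | out {0,1,2} | prev {} | push {3,4}
  [7] u=6 | in {} | out {0,1,2} | prev {0,1} | push {5}
  [8] u=1 | in {0,1,2} | out {0,1,2} | ==
  [9] u=2 | in {0,1,2} | out {0,1} | ==
  [10] u=3 | in {0,1,2} | out {0,1,2} | ==
  [11] u=4 | in {0,1,2} | out {2} | ==
  [12] u=5 | in {0,1,2} | out {0,1,2} | ==

Converged values:
  [0] {0,1,2}
  [1] {0,1,2}
  [2] {0,1}
  [3] {0,1,2}
  [4] {2}
  [5] {0,1,2}
  [6] {0,1,2}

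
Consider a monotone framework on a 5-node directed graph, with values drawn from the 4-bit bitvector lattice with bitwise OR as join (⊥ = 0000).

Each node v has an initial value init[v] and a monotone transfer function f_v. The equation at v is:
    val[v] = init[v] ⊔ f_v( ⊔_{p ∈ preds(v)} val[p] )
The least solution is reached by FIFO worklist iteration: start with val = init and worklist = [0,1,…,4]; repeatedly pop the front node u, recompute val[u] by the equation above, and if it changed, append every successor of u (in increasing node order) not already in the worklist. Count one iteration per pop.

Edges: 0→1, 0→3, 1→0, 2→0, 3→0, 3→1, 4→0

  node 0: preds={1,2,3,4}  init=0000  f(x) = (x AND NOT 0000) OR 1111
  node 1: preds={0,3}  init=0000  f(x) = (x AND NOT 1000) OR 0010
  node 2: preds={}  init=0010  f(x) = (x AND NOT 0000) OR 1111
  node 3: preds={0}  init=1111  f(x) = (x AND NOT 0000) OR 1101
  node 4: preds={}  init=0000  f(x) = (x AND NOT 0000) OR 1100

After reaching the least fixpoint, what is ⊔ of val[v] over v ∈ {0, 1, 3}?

1111

Worklist (6 pops):
  #1 pop 0: in=1111 → 1111 (was 0000); enqueue []
  #2 pop 1: in=1111 → 0111 (was 0000); enqueue [0]
  #3 pop 2: in=0000 → 1111 (was 0010); enqueue []
  #4 pop 3: in=1111 → 1111 (no change)
  #5 pop 4: in=0000 → 1100 (was 0000); enqueue []
  #6 pop 0: in=1111 → 1111 (no change)

Fixpoint:
  val[0] = 1111
  val[1] = 0111
  val[2] = 1111
  val[3] = 1111
  val[4] = 1100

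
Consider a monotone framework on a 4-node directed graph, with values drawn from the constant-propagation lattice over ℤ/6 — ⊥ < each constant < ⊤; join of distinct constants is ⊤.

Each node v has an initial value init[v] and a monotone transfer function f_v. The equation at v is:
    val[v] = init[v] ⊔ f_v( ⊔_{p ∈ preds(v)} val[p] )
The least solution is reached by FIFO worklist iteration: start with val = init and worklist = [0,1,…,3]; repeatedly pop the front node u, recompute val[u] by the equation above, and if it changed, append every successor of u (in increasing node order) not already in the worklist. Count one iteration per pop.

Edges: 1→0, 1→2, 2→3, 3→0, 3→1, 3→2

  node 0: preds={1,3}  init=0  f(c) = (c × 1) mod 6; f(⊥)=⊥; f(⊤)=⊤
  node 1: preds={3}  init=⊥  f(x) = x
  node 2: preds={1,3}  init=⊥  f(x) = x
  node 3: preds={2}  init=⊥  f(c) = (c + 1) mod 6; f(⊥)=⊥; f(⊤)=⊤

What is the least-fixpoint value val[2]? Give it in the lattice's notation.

Worklist (4 pops):
  #1 pop 0: in=⊥ → 0 (no change)
  #2 pop 1: in=⊥ → ⊥ (no change)
  #3 pop 2: in=⊥ → ⊥ (no change)
  #4 pop 3: in=⊥ → ⊥ (no change)

Fixpoint:
  val[0] = 0
  val[1] = ⊥
  val[2] = ⊥
  val[3] = ⊥

⊥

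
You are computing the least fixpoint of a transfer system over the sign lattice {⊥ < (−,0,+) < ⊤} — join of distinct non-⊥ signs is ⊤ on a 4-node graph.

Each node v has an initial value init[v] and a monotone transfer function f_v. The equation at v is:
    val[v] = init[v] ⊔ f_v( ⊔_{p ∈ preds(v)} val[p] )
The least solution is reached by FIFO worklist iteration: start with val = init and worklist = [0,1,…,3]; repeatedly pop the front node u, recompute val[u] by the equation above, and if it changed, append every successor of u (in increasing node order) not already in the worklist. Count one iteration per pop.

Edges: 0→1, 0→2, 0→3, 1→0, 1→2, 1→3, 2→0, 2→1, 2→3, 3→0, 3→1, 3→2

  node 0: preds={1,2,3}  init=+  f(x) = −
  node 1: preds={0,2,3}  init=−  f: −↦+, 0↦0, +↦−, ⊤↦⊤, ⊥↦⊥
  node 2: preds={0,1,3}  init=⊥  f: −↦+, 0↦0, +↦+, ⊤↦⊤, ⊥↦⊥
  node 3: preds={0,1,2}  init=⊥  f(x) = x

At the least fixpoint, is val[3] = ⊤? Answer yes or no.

yes

Worklist (7 pops):
  #1 pop 0: in=− → ⊤ (was +); enqueue []
  #2 pop 1: in=⊤ → ⊤ (was −); enqueue [0]
  #3 pop 2: in=⊤ → ⊤ (was ⊥); enqueue [1]
  #4 pop 3: in=⊤ → ⊤ (was ⊥); enqueue [2]
  #5 pop 0: in=⊤ → ⊤ (no change)
  #6 pop 1: in=⊤ → ⊤ (no change)
  #7 pop 2: in=⊤ → ⊤ (no change)

Fixpoint:
  val[0] = ⊤
  val[1] = ⊤
  val[2] = ⊤
  val[3] = ⊤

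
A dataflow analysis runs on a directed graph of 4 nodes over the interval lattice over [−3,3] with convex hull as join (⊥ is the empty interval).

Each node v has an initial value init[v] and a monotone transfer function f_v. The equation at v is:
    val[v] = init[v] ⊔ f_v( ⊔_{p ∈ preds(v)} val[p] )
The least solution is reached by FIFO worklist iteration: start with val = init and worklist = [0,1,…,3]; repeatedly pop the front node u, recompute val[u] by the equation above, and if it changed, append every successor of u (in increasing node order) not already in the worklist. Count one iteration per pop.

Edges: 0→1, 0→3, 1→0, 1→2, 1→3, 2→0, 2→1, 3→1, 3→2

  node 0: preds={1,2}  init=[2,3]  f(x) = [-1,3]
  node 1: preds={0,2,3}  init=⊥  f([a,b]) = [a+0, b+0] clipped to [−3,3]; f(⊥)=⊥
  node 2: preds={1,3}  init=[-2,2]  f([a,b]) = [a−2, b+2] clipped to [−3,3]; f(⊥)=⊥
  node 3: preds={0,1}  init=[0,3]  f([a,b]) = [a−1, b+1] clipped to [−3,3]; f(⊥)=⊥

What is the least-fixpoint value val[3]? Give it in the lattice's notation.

[-3,3]

Iteration log — 9 steps:
  step 1. node 0  ⊔preds=[-2,2]  new=[-1,3]  old=[2,3]  +wl: 
  step 2. node 1  ⊔preds=[-2,3]  new=[-2,3]  old=⊥  +wl: 0
  step 3. node 2  ⊔preds=[-2,3]  new=[-3,3]  old=[-2,2]  +wl: 1
  step 4. node 3  ⊔preds=[-2,3]  new=[-3,3]  old=[0,3]  +wl: 2
  step 5. node 0  ⊔preds=[-3,3]  new=[-1,3]  stable
  step 6. node 1  ⊔preds=[-3,3]  new=[-3,3]  old=[-2,3]  +wl: 0,3
  step 7. node 2  ⊔preds=[-3,3]  new=[-3,3]  stable
  step 8. node 0  ⊔preds=[-3,3]  new=[-1,3]  stable
  step 9. node 3  ⊔preds=[-3,3]  new=[-3,3]  stable

Least fixpoint reached:
  node 0: [-1,3]
  node 1: [-3,3]
  node 2: [-3,3]
  node 3: [-3,3]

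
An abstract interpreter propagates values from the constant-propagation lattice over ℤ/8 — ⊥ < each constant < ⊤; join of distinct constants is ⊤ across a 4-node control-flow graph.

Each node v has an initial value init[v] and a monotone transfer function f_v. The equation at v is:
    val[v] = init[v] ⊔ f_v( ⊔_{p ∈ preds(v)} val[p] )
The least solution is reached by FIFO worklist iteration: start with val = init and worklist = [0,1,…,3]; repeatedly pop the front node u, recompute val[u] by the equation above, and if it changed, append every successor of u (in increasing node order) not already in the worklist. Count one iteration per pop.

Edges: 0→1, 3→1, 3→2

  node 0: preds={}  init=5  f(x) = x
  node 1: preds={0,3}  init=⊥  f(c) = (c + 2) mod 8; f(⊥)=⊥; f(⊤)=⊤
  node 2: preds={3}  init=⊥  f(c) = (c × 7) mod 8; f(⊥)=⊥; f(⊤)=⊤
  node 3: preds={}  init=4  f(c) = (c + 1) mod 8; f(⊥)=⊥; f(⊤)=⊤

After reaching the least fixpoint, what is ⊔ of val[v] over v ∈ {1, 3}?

⊤

Trace (4 dequeues):
  [1] u=0 | in ⊥ | out 5 | ==
  [2] u=1 | in ⊤ | out ⊤ | prev ⊥ | push {}
  [3] u=2 | in 4 | out 4 | prev ⊥ | push {}
  [4] u=3 | in ⊥ | out 4 | ==

Converged values:
  [0] 5
  [1] ⊤
  [2] 4
  [3] 4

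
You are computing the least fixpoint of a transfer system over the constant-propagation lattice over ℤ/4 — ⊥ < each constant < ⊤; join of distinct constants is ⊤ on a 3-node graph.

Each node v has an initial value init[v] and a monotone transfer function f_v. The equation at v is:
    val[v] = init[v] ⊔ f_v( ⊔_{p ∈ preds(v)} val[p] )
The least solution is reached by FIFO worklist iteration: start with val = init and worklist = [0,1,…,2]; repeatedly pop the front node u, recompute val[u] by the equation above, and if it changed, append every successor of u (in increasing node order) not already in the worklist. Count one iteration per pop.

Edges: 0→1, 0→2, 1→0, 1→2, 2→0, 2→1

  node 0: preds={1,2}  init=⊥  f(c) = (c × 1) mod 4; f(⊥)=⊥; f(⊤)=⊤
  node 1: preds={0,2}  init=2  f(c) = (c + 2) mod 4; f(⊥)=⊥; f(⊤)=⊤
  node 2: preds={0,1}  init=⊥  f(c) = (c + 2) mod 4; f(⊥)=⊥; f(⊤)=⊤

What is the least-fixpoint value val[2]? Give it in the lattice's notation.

⊤

Trace (6 dequeues):
  [1] u=0 | in 2 | out 2 | prev ⊥ | push {}
  [2] u=1 | in 2 | out ⊤ | prev 2 | push {0}
  [3] u=2 | in ⊤ | out ⊤ | prev ⊥ | push {1}
  [4] u=0 | in ⊤ | out ⊤ | prev 2 | push {2}
  [5] u=1 | in ⊤ | out ⊤ | ==
  [6] u=2 | in ⊤ | out ⊤ | ==

Converged values:
  [0] ⊤
  [1] ⊤
  [2] ⊤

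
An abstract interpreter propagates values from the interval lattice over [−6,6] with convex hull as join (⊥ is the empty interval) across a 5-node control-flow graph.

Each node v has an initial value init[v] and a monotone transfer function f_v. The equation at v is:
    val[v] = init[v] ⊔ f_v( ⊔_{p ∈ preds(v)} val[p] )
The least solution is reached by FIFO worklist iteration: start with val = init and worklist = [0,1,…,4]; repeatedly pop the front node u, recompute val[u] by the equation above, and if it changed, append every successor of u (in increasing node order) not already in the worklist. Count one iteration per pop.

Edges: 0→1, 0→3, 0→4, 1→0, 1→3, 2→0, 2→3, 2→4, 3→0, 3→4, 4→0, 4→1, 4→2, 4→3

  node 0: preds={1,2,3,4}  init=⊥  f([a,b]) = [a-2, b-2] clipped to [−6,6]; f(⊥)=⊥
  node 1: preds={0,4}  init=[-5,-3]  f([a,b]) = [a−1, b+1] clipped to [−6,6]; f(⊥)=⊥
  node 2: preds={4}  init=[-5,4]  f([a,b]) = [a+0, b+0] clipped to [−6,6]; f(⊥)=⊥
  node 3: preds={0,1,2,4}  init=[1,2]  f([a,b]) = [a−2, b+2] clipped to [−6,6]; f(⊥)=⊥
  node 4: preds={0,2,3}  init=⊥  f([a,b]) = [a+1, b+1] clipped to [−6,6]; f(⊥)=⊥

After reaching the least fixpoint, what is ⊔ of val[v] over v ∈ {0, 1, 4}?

Trace (11 dequeues):
  [1] u=0 | in [-5,4] | out [-6,2] | prev ⊥ | push {}
  [2] u=1 | in [-6,2] | out [-6,3] | prev [-5,-3] | push {0}
  [3] u=2 | in ⊥ | out [-5,4] | ==
  [4] u=3 | in [-6,4] | out [-6,6] | prev [1,2] | push {}
  [5] u=4 | in [-6,6] | out [-5,6] | prev ⊥ | push {1,2,3}
  [6] u=0 | in [-6,6] | out [-6,4] | prev [-6,2] | push {4}
  [7] u=1 | in [-6,6] | out [-6,6] | prev [-6,3] | push {0}
  [8] u=2 | in [-5,6] | out [-5,6] | prev [-5,4] | push {}
  [9] u=3 | in [-6,6] | out [-6,6] | ==
  [10] u=4 | in [-6,6] | out [-5,6] | ==
  [11] u=0 | in [-6,6] | out [-6,4] | ==

Converged values:
  [0] [-6,4]
  [1] [-6,6]
  [2] [-5,6]
  [3] [-6,6]
  [4] [-5,6]

[-6,6]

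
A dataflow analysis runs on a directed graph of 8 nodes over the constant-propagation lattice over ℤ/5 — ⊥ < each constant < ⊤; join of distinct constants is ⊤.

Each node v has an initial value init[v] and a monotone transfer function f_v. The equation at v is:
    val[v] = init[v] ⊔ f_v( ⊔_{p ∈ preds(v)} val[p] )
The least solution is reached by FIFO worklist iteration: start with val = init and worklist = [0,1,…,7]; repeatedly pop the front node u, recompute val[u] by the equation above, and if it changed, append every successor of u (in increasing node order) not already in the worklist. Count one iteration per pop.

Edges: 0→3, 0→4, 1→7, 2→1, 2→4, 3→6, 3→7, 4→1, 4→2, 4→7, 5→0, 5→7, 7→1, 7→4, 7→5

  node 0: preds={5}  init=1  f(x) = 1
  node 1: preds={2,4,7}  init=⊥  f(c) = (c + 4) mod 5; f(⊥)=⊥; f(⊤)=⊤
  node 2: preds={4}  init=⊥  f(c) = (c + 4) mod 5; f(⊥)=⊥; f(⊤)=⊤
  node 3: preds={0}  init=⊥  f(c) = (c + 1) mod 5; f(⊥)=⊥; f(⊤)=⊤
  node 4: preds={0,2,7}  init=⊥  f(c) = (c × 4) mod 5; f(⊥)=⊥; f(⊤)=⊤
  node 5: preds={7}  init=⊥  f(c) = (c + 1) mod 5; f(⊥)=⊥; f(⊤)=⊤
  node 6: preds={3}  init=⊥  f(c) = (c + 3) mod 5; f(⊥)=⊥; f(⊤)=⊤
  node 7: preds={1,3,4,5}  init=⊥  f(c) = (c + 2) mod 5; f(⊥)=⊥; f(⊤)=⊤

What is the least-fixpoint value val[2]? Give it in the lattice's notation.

Trace (18 dequeues):
  [1] u=0 | in ⊥ | out 1 | ==
  [2] u=1 | in ⊥ | out ⊥ | ==
  [3] u=2 | in ⊥ | out ⊥ | ==
  [4] u=3 | in 1 | out 2 | prev ⊥ | push {}
  [5] u=4 | in 1 | out 4 | prev ⊥ | push {1,2}
  [6] u=5 | in ⊥ | out ⊥ | ==
  [7] u=6 | in 2 | out 0 | prev ⊥ | push {}
  [8] u=7 | in ⊤ | out ⊤ | prev ⊥ | push {4,5}
  [9] u=1 | in ⊤ | out ⊤ | prev ⊥ | push {7}
  [10] u=2 | in 4 | out 3 | prev ⊥ | push {1}
  [11] u=4 | in ⊤ | out ⊤ | prev 4 | push {2}
  [12] u=5 | in ⊤ | out ⊤ | prev ⊥ | push {0}
  [13] u=7 | in ⊤ | out ⊤ | ==
  [14] u=1 | in ⊤ | out ⊤ | ==
  [15] u=2 | in ⊤ | out ⊤ | prev 3 | push {1,4}
  [16] u=0 | in ⊤ | out 1 | ==
  [17] u=1 | in ⊤ | out ⊤ | ==
  [18] u=4 | in ⊤ | out ⊤ | ==

Converged values:
  [0] 1
  [1] ⊤
  [2] ⊤
  [3] 2
  [4] ⊤
  [5] ⊤
  [6] 0
  [7] ⊤

⊤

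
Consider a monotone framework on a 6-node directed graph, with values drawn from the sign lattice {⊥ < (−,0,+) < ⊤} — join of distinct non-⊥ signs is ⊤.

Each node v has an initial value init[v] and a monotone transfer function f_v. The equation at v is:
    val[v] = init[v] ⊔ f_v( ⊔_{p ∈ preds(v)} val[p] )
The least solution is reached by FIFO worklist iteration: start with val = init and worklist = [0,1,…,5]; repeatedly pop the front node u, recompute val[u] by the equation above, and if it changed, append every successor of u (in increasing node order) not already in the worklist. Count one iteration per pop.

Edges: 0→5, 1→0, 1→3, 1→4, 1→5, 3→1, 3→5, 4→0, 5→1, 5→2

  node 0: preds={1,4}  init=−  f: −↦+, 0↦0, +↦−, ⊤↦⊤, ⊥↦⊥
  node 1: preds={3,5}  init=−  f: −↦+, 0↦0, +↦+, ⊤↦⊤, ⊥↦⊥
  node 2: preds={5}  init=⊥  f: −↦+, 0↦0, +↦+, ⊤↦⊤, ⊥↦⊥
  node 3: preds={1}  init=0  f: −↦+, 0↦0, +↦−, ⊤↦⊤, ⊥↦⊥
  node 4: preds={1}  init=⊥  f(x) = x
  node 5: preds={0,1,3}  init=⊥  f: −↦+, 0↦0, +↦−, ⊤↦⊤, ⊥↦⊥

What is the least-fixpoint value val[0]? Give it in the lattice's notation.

Iteration log — 9 steps:
  step 1. node 0  ⊔preds=−  new=⊤  old=−  +wl: 
  step 2. node 1  ⊔preds=0  new=⊤  old=−  +wl: 0
  step 3. node 2  ⊔preds=⊥  new=⊥  stable
  step 4. node 3  ⊔preds=⊤  new=⊤  old=0  +wl: 1
  step 5. node 4  ⊔preds=⊤  new=⊤  old=⊥  +wl: 
  step 6. node 5  ⊔preds=⊤  new=⊤  old=⊥  +wl: 2
  step 7. node 0  ⊔preds=⊤  new=⊤  stable
  step 8. node 1  ⊔preds=⊤  new=⊤  stable
  step 9. node 2  ⊔preds=⊤  new=⊤  old=⊥  +wl: 

Least fixpoint reached:
  node 0: ⊤
  node 1: ⊤
  node 2: ⊤
  node 3: ⊤
  node 4: ⊤
  node 5: ⊤

⊤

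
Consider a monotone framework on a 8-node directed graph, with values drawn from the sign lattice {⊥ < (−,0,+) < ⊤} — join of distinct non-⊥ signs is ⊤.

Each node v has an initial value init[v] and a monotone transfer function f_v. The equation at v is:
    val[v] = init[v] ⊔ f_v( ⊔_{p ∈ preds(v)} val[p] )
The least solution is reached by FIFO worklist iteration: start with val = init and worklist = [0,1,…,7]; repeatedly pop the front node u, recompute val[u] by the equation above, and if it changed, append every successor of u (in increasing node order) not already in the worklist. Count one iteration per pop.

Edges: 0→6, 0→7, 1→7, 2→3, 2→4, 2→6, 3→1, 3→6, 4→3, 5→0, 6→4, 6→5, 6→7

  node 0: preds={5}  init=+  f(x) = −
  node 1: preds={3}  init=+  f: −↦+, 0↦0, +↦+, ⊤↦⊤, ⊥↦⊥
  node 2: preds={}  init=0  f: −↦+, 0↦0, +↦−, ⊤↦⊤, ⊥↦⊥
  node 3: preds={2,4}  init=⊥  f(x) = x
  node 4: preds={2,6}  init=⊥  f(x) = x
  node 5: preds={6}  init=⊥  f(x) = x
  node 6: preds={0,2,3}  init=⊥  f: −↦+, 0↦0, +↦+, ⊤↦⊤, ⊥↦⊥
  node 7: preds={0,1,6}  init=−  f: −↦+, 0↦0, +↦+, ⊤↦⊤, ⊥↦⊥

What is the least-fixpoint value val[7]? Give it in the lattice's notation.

Iteration log — 17 steps:
  step 1. node 0  ⊔preds=⊥  new=⊤  old=+  +wl: 
  step 2. node 1  ⊔preds=⊥  new=+  stable
  step 3. node 2  ⊔preds=⊥  new=0  stable
  step 4. node 3  ⊔preds=0  new=0  old=⊥  +wl: 1
  step 5. node 4  ⊔preds=0  new=0  old=⊥  +wl: 3
  step 6. node 5  ⊔preds=⊥  new=⊥  stable
  step 7. node 6  ⊔preds=⊤  new=⊤  old=⊥  +wl: 4,5
  step 8. node 7  ⊔preds=⊤  new=⊤  old=−  +wl: 
  step 9. node 1  ⊔preds=0  new=⊤  old=+  +wl: 7
  step 10. node 3  ⊔preds=0  new=0  stable
  step 11. node 4  ⊔preds=⊤  new=⊤  old=0  +wl: 3
  step 12. node 5  ⊔preds=⊤  new=⊤  old=⊥  +wl: 0
  step 13. node 7  ⊔preds=⊤  new=⊤  stable
  step 14. node 3  ⊔preds=⊤  new=⊤  old=0  +wl: 1,6
  step 15. node 0  ⊔preds=⊤  new=⊤  stable
  step 16. node 1  ⊔preds=⊤  new=⊤  stable
  step 17. node 6  ⊔preds=⊤  new=⊤  stable

Least fixpoint reached:
  node 0: ⊤
  node 1: ⊤
  node 2: 0
  node 3: ⊤
  node 4: ⊤
  node 5: ⊤
  node 6: ⊤
  node 7: ⊤

⊤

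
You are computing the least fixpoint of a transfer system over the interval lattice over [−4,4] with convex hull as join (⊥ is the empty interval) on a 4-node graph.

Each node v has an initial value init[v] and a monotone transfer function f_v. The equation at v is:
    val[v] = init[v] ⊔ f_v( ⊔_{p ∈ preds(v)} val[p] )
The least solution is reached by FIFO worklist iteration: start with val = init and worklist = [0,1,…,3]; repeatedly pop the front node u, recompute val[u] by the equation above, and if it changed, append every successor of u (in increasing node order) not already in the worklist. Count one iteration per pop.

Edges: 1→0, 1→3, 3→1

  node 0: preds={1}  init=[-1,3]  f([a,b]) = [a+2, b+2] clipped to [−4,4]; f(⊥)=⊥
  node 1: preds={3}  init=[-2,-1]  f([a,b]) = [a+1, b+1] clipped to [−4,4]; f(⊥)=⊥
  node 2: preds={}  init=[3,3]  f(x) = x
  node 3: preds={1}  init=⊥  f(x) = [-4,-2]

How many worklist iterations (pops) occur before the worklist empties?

Trace (7 dequeues):
  [1] u=0 | in [-2,-1] | out [-1,3] | ==
  [2] u=1 | in ⊥ | out [-2,-1] | ==
  [3] u=2 | in ⊥ | out [3,3] | ==
  [4] u=3 | in [-2,-1] | out [-4,-2] | prev ⊥ | push {1}
  [5] u=1 | in [-4,-2] | out [-3,-1] | prev [-2,-1] | push {0,3}
  [6] u=0 | in [-3,-1] | out [-1,3] | ==
  [7] u=3 | in [-3,-1] | out [-4,-2] | ==

Converged values:
  [0] [-1,3]
  [1] [-3,-1]
  [2] [3,3]
  [3] [-4,-2]

7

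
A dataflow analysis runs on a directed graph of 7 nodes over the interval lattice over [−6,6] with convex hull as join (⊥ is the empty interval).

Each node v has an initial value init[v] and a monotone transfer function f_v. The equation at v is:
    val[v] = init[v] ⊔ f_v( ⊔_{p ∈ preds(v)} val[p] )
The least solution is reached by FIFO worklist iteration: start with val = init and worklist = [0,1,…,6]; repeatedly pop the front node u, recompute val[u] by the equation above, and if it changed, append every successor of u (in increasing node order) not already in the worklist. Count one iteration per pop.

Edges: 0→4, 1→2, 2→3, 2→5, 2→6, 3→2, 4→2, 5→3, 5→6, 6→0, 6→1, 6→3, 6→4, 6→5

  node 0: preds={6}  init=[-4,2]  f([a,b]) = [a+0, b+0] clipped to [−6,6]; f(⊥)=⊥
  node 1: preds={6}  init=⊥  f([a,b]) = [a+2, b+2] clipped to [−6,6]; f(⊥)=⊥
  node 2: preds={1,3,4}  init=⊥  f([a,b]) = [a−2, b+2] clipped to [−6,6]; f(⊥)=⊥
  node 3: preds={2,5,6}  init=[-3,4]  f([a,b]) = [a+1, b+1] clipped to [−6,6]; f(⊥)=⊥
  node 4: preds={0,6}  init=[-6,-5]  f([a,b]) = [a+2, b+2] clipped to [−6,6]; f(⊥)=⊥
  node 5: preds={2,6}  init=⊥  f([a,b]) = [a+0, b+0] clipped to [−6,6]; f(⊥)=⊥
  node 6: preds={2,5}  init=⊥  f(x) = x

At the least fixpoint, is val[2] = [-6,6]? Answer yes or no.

Iteration log — 14 steps:
  step 1. node 0  ⊔preds=⊥  new=[-4,2]  stable
  step 2. node 1  ⊔preds=⊥  new=⊥  stable
  step 3. node 2  ⊔preds=[-6,4]  new=[-6,6]  old=⊥  +wl: 
  step 4. node 3  ⊔preds=[-6,6]  new=[-5,6]  old=[-3,4]  +wl: 2
  step 5. node 4  ⊔preds=[-4,2]  new=[-6,4]  old=[-6,-5]  +wl: 
  step 6. node 5  ⊔preds=[-6,6]  new=[-6,6]  old=⊥  +wl: 3
  step 7. node 6  ⊔preds=[-6,6]  new=[-6,6]  old=⊥  +wl: 0,1,4,5
  step 8. node 2  ⊔preds=[-6,6]  new=[-6,6]  stable
  step 9. node 3  ⊔preds=[-6,6]  new=[-5,6]  stable
  step 10. node 0  ⊔preds=[-6,6]  new=[-6,6]  old=[-4,2]  +wl: 
  step 11. node 1  ⊔preds=[-6,6]  new=[-4,6]  old=⊥  +wl: 2
  step 12. node 4  ⊔preds=[-6,6]  new=[-6,6]  old=[-6,4]  +wl: 
  step 13. node 5  ⊔preds=[-6,6]  new=[-6,6]  stable
  step 14. node 2  ⊔preds=[-6,6]  new=[-6,6]  stable

Least fixpoint reached:
  node 0: [-6,6]
  node 1: [-4,6]
  node 2: [-6,6]
  node 3: [-5,6]
  node 4: [-6,6]
  node 5: [-6,6]
  node 6: [-6,6]

yes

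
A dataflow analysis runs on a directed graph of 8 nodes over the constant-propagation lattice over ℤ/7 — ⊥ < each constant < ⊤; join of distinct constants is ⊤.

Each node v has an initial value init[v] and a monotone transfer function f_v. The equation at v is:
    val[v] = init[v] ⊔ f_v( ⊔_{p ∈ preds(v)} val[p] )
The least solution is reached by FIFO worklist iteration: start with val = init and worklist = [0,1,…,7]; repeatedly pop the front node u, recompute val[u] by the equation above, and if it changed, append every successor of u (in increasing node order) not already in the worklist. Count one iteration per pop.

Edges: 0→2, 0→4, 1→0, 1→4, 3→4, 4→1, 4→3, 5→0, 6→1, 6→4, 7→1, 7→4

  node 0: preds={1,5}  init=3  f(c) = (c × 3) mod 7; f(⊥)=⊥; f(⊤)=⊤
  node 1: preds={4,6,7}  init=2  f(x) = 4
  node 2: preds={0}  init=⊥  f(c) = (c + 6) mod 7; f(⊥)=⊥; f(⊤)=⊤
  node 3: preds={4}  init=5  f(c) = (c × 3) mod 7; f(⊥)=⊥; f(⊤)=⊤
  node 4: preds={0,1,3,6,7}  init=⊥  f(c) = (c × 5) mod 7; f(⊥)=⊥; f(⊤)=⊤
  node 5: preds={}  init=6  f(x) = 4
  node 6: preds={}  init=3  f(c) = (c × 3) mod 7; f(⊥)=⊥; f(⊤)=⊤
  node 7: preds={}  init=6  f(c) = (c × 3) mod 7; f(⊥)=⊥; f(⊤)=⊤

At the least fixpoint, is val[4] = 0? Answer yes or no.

Iteration log — 12 steps:
  step 1. node 0  ⊔preds=⊤  new=⊤  old=3  +wl: 
  step 2. node 1  ⊔preds=⊤  new=⊤  old=2  +wl: 0
  step 3. node 2  ⊔preds=⊤  new=⊤  old=⊥  +wl: 
  step 4. node 3  ⊔preds=⊥  new=5  stable
  step 5. node 4  ⊔preds=⊤  new=⊤  old=⊥  +wl: 1,3
  step 6. node 5  ⊔preds=⊥  new=⊤  old=6  +wl: 
  step 7. node 6  ⊔preds=⊥  new=3  stable
  step 8. node 7  ⊔preds=⊥  new=6  stable
  step 9. node 0  ⊔preds=⊤  new=⊤  stable
  step 10. node 1  ⊔preds=⊤  new=⊤  stable
  step 11. node 3  ⊔preds=⊤  new=⊤  old=5  +wl: 4
  step 12. node 4  ⊔preds=⊤  new=⊤  stable

Least fixpoint reached:
  node 0: ⊤
  node 1: ⊤
  node 2: ⊤
  node 3: ⊤
  node 4: ⊤
  node 5: ⊤
  node 6: 3
  node 7: 6

no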